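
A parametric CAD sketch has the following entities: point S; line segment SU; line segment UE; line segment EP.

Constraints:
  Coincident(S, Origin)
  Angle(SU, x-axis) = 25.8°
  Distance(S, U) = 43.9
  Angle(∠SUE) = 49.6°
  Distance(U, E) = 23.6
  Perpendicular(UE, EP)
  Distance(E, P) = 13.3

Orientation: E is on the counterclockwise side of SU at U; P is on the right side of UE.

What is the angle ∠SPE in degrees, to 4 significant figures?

5.928°

S is at the origin; SU runs at 25.8° with length 43.9, so U = 43.9·(cos 25.8°, sin 25.8°) = (39.52, 19.11). ∠SUE = 49.6°, so UE runs at 25.8° + (180° − 49.6°) = 156.2° from the x-axis; with |UE| = 23.6, E = U + 23.6·(cos 156.2°, sin 156.2°) = (17.93, 28.63). The perpendicularity gives EP at right angles to UE; with |EP| = 13.3 on the right of UE, P = E + 13.3·(0.4035, 0.9150) = (23.30, 40.80). Then cos ∠SPE = PS·PE / (|PS||PE|), giving 5.928°.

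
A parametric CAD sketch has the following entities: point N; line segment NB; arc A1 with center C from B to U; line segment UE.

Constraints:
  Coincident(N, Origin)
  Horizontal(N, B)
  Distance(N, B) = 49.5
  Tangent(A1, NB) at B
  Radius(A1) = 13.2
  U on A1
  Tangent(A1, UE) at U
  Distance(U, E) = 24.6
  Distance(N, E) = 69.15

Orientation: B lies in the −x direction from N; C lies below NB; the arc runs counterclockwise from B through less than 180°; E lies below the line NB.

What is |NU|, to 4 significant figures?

64.43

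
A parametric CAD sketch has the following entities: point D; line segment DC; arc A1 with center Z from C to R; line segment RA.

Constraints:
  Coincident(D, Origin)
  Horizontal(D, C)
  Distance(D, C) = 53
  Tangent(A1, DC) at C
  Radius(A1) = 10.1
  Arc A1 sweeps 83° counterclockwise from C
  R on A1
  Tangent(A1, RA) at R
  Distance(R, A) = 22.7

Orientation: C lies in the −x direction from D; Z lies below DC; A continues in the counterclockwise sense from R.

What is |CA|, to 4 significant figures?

33.91

D is at the origin; DC is horizontal with |DC| = 53.0 and C on the −x side, so C = (-53.00, 0.000). Tangency of A1 to DC means the radius ZC is perpendicular to DC, so Z = C + (0, -10.1) = (-53.00, -10.10). On A1, C sits at bearing 90° from Z; an 83° counterclockwise sweep puts R at bearing 173°, so R = Z + 10.1·(cos 173°, sin 173°) = (-63.02, -8.869). A1 meets RA tangentially, so ZR is at right angles to RA, so RA runs along (−sin 173°, cos 173°); with |RA| = 22.7, A = (-65.79, -31.40). Then |CA| = |A − C| = 33.91.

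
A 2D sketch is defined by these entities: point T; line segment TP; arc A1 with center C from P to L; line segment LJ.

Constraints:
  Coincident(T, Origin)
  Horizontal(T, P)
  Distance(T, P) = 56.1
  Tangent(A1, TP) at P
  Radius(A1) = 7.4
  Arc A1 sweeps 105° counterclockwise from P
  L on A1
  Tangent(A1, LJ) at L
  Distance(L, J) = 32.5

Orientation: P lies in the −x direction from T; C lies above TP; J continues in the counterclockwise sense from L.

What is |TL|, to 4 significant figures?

49.83

T is at the origin; TP is horizontal with |TP| = 56.1 and P on the −x side, so P = (-56.10, 0.000). The tangent condition forces CP to be normal to TP, so C = P + (0, 7.4) = (-56.10, 7.400). On A1, P sits at bearing -90° from C; a 105° counterclockwise sweep puts L at bearing 15°, so L = C + 7.4·(cos 15°, sin 15°) = (-48.95, 9.315). Then |TL| = |L − T| = 49.83.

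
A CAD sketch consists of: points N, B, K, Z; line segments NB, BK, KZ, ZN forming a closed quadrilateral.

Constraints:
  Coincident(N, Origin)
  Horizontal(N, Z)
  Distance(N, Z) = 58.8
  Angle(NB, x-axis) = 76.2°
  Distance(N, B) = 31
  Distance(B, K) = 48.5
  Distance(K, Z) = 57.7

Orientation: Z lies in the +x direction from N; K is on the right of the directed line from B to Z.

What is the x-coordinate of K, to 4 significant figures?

4.073

Checks: |BK| = 48.50 ✓; |KZ| = 57.70 ✓.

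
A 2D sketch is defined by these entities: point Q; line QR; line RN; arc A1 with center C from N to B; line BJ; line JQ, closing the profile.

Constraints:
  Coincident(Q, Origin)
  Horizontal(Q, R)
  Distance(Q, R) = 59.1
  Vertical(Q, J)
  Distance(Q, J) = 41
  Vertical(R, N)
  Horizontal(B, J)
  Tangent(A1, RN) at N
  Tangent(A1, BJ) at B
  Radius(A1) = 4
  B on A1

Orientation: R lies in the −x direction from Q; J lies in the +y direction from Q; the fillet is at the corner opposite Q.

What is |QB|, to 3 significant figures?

68.7

Q is at the origin; Q and R share the same y with |QR| = 59.1 and R on the −x side, so R = (-59.1, 0.00). QJ is vertical with |QJ| = 41.0 and J on the +y side, so J = (0.00, 41.0). The virtual corner opposite Q is at (-59.1, 41.0). Since A1 is tangent to RN there, CN ⟂ RN and tangency of A1 to BJ means the radius CB is perpendicular to BJ, with radius 4.0, so the center C sits 4.0 in from both sides at C = (-55.1, 37.0). That places the tangent points at N = (-59.1, 37.0) on RN and B = (-55.1, 41.0) on BJ. Then |QB| = |B − Q| = 68.7.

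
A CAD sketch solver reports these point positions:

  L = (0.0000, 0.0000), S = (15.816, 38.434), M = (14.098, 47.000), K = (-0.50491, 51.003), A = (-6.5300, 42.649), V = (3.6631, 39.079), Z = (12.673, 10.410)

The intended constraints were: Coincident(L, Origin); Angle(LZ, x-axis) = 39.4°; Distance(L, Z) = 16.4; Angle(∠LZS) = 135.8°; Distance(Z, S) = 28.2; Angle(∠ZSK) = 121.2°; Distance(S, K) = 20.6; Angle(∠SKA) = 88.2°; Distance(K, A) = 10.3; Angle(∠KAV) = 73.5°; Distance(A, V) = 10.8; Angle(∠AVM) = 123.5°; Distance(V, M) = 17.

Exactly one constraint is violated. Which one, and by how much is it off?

Distance(V, M) = 17 — off by 3.90.

L = (0.00, 0.00) ✓; LZ at 39.40° ✓; |LZ| = 16.40 ✓; ∠LZS = 135.8° ✓; |ZS| = 28.20 ✓; ∠ZSK = 121.2° ✓; |SK| = 20.60 ✓; ∠SKA = 88.20° ✓; |KA| = 10.30 ✓; ∠KAV = 73.50° ✓; |AV| = 10.80 ✓; ∠AVM = 123.5° ✓; |VM| = 13.10 ✗.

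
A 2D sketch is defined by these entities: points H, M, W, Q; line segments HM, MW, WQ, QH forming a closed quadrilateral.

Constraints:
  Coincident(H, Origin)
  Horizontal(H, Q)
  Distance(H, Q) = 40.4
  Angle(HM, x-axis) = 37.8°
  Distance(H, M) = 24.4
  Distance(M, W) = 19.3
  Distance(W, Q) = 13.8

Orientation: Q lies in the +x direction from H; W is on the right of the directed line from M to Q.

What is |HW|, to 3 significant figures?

27.0

Checks: |MW| = 19.30 ✓; |WQ| = 13.80 ✓.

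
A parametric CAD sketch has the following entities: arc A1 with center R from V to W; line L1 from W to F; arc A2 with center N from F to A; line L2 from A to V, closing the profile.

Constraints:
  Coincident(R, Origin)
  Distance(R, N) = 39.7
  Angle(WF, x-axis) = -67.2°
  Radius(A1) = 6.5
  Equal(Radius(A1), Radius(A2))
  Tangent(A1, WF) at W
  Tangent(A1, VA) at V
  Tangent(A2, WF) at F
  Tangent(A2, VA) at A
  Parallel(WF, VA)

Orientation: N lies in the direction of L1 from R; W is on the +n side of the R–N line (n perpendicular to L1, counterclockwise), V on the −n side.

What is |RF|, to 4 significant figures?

40.23

Tangency of A1 to both parallel lines with radius 6.5 puts W and V at R ± 6.5·n: W = (5.992, 2.519), V = (-5.992, -2.519). Equal radii place F and A the same way about N: F = N + 6.5·n = (21.38, -34.08), A = N − 6.5·n = (9.392, -39.12). Then |RF| = |F − R| = 40.23.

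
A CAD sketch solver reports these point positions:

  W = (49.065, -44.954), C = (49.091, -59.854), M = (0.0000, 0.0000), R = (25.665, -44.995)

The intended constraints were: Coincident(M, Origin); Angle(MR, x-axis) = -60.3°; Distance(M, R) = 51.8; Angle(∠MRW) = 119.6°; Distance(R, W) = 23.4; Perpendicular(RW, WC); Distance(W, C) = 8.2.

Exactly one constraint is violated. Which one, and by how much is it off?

Distance(W, C) = 8.2 — off by 6.70.

M = (0.00, 0.00) ✓; MR at -60.30° ✓; |MR| = 51.80 ✓; ∠MRW = 119.6° ✓; |RW| = 23.40 ✓; ∠(RW, WC) = 90.00° ✓; |WC| = 14.90 ✗.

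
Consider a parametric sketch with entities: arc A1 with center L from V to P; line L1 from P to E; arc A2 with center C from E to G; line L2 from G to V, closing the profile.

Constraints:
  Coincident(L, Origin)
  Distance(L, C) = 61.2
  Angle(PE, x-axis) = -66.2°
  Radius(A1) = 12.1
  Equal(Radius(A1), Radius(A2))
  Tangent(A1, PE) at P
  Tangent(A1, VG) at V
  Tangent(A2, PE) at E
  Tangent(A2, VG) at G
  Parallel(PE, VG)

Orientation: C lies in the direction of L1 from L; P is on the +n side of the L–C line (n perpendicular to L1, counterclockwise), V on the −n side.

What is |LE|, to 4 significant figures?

62.38

The slot axis is L1's direction at -66.2°, so u = (cos -66.2°, sin -66.2°) = (0.4035, -0.9150) and n = (−sin -66.2°, cos -66.2°) = (0.9150, 0.4035). L is at the origin and C lies 61.2 along u from L, so C = 61.2·u = (24.70, -56.00). Tangency of A1 to both parallel lines with radius 12.1 puts P and V at L ± 12.1·n: P = (11.07, 4.883), V = (-11.07, -4.883). Equal radii place E and G the same way about C: E = C + 12.1·n = (35.77, -51.11), G = C − 12.1·n = (13.63, -60.88). Then |LE| = |E − L| = 62.38.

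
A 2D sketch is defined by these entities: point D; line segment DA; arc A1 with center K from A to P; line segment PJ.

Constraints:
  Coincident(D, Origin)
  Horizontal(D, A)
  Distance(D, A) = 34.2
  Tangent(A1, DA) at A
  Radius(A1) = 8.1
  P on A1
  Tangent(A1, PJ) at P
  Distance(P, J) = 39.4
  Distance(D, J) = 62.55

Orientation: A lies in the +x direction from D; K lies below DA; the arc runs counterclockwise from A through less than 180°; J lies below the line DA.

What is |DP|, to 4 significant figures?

28.75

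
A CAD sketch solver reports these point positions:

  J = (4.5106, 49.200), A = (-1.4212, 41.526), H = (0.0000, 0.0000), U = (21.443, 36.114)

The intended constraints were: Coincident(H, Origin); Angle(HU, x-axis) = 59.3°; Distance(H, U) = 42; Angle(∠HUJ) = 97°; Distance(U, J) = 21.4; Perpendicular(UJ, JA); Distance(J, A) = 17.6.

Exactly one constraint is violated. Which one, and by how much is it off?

Distance(J, A) = 17.6 — off by 7.90.

H = (0.00, 0.00) ✓; HU at 59.30° ✓; |HU| = 42.00 ✓; ∠HUJ = 97.00° ✓; |UJ| = 21.40 ✓; ∠(UJ, JA) = 90.00° ✓; |JA| = 9.699 ✗.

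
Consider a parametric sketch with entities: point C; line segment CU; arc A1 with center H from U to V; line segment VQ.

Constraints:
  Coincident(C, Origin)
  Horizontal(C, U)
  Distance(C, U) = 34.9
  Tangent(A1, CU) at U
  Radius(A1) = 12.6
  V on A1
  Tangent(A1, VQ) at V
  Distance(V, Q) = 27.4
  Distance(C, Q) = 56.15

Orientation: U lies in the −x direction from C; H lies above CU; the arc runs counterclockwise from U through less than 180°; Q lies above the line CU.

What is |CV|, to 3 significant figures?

30.1

C is at the origin; C and U share the same y with |CU| = 34.9 and U on the −x side, so U = (-34.9, 0.00). Tangency of A1 to CU means the radius HU is perpendicular to CU, so H = U + (0, 12.6) = (-34.9, 12.6). Since HV ⟂ VQ (tangency), |HQ| = √(12.6² + 27.4²) = 30.2 regardless of where V sits on A1. So Q lies on both circle(C, 56.15) and circle(H, 30.2); the above-CU intersection is Q = (-36.4, 42.7). V is the foot of the tangent from Q: V = (-23.7, 18.4).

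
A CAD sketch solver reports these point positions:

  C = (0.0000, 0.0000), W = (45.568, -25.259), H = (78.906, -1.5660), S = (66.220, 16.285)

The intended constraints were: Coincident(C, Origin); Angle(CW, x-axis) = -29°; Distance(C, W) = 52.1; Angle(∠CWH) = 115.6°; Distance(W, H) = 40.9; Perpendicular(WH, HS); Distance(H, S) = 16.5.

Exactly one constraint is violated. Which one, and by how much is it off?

Distance(H, S) = 16.5 — off by 5.40.

C = (0.00, 0.00) ✓; CW at -29.00° ✓; |CW| = 52.10 ✓; ∠CWH = 115.6° ✓; |WH| = 40.90 ✓; ∠(WH, HS) = 90.00° ✓; |HS| = 21.90 ✗.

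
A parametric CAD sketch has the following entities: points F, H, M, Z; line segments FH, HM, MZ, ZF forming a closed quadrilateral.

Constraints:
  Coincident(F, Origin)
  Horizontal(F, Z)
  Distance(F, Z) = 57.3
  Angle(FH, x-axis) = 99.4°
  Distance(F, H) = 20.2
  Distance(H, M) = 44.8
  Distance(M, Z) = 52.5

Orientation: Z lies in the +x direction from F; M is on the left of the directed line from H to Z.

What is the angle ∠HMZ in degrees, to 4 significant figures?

81.52°

Checks: |HM| = 44.80 ✓; |MZ| = 52.50 ✓.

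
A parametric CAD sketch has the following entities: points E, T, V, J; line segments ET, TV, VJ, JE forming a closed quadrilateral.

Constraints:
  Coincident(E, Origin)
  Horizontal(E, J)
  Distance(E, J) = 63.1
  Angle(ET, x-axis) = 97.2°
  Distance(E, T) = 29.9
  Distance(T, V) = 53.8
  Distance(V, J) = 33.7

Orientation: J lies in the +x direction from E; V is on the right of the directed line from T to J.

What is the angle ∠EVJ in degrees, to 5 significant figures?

141.06°

E is at the origin; EJ is horizontal with |EJ| = 63.1 and J in +x, so J = (63.1, 0). ET runs at 97.2° with |ET| = 29.9, so T = (-3.7475, 29.664). V is determined by |TV| = 53.8 and |VJ| = 33.7 together: it lies at the intersection of circle(T, 53.8) and circle(J, 33.7). With |TJ| = 73.134, the foot of the radical line on TJ is 48.591 from T and the perpendicular offset is √(53.8² − 48.591²) = 23.094. Taking the right-of-TJ solution: V = (31.299, -11.154).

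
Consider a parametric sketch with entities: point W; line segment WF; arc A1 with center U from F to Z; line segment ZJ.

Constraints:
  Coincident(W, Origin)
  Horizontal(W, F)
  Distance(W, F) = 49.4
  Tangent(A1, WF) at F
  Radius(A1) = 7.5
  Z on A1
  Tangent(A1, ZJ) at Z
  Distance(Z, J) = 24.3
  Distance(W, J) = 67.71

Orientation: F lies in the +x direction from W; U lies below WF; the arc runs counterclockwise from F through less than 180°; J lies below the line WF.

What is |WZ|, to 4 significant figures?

45.70

Checks: |UZ| = 7.500 ✓; ∠(UZ, ZJ) = 90.00° ✓; |ZJ| = 24.30 ✓; |WJ| = 67.71 ✓.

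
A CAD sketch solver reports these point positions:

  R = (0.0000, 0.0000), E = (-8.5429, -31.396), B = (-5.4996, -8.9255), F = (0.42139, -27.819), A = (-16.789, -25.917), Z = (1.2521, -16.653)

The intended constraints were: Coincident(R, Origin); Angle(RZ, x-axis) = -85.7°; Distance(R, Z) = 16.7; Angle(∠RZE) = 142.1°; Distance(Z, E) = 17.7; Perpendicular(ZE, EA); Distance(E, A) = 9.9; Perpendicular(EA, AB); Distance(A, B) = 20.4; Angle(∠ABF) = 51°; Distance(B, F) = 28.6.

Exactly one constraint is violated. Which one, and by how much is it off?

Distance(B, F) = 28.6 — off by 8.80.

R = (0.00, 0.00) ✓; RZ at -85.70° ✓; |RZ| = 16.70 ✓; ∠RZE = 142.1° ✓; |ZE| = 17.70 ✓; ∠(ZE, EA) = 90.00° ✓; |EA| = 9.900 ✓; ∠(EA, AB) = 90.00° ✓; |AB| = 20.40 ✓; ∠ABF = 51.00° ✓; |BF| = 19.80 ✗.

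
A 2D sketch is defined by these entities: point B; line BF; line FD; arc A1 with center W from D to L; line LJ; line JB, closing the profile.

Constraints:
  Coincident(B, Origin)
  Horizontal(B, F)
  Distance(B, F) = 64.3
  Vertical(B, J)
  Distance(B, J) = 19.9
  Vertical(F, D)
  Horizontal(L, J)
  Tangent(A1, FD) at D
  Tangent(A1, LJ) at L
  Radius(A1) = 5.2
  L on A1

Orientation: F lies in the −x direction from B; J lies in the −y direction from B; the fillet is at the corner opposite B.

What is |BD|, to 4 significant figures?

65.96

The virtual corner opposite B is at (-64.30, -19.90). Tangency of A1 to FD means the radius WD is perpendicular to FD and the tangent condition forces WL to be normal to LJ, with radius 5.2, so the center W sits 5.2 in from both sides at W = (-59.10, -14.70). That places the tangent points at D = (-64.30, -14.70) on FD and L = (-59.10, -19.90) on LJ. Then |BD| = |D − B| = 65.96.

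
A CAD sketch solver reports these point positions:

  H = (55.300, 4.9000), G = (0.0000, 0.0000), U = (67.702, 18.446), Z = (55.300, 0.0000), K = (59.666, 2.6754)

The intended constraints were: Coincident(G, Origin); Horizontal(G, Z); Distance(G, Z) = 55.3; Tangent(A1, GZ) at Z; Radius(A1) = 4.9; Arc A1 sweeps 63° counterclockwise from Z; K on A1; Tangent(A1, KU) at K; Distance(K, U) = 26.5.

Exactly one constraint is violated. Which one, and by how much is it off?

Distance(K, U) = 26.5 — off by 8.80.

G = (0.00, 0.00) ✓; G.y = 0.00, Z.y = 0.00 ✓; |GZ| = 55.30 ✓; ∠(HZ, ZG) = 90.00° ✓; |HZ| = 4.900 ✓; bearing(H→K) − bearing(H→Z) = 63.00° ✓; |HK| = 4.900 ✓; ∠(HK, KU) = 90.00° ✓; |KU| = 17.70 ✗.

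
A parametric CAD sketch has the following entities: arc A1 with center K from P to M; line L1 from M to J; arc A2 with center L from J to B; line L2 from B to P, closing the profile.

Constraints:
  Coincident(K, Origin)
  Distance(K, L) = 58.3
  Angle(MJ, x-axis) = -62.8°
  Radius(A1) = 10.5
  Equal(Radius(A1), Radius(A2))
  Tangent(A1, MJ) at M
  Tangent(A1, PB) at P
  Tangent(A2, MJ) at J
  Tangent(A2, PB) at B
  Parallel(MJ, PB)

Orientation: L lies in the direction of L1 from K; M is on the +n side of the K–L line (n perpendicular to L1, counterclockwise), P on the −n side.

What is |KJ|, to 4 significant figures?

59.24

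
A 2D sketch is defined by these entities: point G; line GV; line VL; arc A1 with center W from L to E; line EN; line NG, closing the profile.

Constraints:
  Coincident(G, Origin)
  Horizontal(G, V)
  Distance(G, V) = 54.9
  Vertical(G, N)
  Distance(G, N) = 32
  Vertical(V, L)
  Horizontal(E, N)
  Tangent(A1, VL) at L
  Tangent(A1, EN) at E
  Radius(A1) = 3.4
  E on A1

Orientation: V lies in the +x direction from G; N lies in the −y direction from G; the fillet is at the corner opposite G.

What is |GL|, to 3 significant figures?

61.9

G is at the origin; G and V share the same y with |GV| = 54.9 and V on the +x side, so V = (54.9, 0.00). G and N share the same x with |GN| = 32.0 and N on the −y side, so N = (0.00, -32.0). The virtual corner opposite G is at (54.9, -32.0). Since A1 is tangent to VL there, WL ⟂ VL and since A1 is tangent to EN there, WE ⟂ EN, with radius 3.4, so the center W sits 3.4 in from both sides at W = (51.5, -28.6). That places the tangent points at L = (54.9, -28.6) on VL and E = (51.5, -32.0) on EN. Then |GL| = |L − G| = 61.9.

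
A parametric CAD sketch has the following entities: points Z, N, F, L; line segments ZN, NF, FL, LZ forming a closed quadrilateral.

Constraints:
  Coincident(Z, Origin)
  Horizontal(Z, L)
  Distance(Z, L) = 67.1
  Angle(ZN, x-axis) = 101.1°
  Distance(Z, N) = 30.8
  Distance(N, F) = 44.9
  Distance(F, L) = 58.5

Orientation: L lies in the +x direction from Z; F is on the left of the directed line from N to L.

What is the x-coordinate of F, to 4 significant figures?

34.92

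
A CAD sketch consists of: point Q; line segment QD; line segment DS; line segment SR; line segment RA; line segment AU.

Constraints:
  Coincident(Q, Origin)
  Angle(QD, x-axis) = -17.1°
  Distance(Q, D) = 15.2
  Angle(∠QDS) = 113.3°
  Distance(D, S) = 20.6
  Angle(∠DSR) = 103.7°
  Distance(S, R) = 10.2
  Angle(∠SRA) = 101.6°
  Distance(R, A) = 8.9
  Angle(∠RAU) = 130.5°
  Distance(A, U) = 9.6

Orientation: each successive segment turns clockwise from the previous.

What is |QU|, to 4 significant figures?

12.92

Q is at the origin; QD runs at -17.1° with length 15.2, so D = (14.53, -4.469). ∠QDS = 113.3° gives DS at -83.80° from the x-axis; with |DS| = 20.6, S = (16.75, -24.95). ∠DSR = 103.7° gives SR at -160.1° from the x-axis; with |SR| = 10.2, R = (7.162, -28.42). ∠SRA = 101.6° gives RA at 121.5° from the x-axis; with |RA| = 8.9, A = (2.512, -20.83). ∠RAU = 130.5° gives AU at 72.00° from the x-axis; with |AU| = 9.6, U = (5.478, -11.70). Then |QU| = |U − Q| = 12.92.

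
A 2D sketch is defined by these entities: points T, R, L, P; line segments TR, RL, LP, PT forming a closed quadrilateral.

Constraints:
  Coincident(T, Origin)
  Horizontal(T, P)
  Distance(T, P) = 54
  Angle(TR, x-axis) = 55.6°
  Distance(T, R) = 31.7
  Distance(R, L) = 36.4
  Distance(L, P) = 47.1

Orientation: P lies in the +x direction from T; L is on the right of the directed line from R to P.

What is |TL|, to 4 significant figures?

11.70

T is at the origin; TP is horizontal with |TP| = 54.0 and P in +x, so P = (54.0, 0). TR runs at 55.6° with |TR| = 31.7, so R = (17.91, 26.16). L is determined by |RL| = 36.4 and |LP| = 47.1 together: it lies at the intersection of circle(R, 36.4) and circle(P, 47.1). With |RP| = 44.57, the foot of the radical line on RP is 12.26 from R and the perpendicular offset is √(36.4² − 12.26²) = 34.27. Taking the right-of-RP solution: L = (7.728, -8.791).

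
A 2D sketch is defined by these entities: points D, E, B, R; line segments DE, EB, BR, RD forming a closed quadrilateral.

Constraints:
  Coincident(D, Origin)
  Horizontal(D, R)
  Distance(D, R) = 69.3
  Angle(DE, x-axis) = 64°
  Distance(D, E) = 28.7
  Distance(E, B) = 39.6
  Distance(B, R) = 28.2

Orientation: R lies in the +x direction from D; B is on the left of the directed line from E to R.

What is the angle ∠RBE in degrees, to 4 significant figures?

132.9°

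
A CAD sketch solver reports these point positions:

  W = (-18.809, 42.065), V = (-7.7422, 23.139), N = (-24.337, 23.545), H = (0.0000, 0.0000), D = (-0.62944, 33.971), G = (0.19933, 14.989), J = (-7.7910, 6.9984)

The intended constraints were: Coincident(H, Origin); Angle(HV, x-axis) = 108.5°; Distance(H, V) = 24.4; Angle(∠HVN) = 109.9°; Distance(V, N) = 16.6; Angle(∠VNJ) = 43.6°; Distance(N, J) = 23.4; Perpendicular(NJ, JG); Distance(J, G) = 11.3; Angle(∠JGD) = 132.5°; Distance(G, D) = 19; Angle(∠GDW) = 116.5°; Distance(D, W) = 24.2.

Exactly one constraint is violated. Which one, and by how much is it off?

Distance(D, W) = 24.2 — off by 4.30.

H = (0.00, 0.00) ✓; HV at 108.5° ✓; |HV| = 24.40 ✓; ∠HVN = 109.9° ✓; |VN| = 16.60 ✓; ∠VNJ = 43.60° ✓; |NJ| = 23.40 ✓; ∠(NJ, JG) = 90.00° ✓; |JG| = 11.30 ✓; ∠JGD = 132.5° ✓; |GD| = 19.00 ✓; ∠GDW = 116.5° ✓; |DW| = 19.90 ✗.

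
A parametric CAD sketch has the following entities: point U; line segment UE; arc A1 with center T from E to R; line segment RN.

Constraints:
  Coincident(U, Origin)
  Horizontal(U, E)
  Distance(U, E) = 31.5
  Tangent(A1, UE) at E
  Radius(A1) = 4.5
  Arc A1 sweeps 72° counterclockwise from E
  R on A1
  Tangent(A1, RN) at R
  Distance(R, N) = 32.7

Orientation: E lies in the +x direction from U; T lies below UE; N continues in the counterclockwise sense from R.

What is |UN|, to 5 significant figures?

38.252

U is at the origin; U and E share the same y with |UE| = 31.5 and E on the +x side, so E = (31.500, 0.0000). Tangency of A1 to UE means the radius TE is perpendicular to UE, so T = E + (0, -4.5) = (31.500, -4.5000). On A1, E sits at bearing 90° from T; a 72° counterclockwise sweep puts R at bearing 162°, so R = T + 4.5·(cos 162°, sin 162°) = (27.220, -3.1094). Tangency of A1 to RN means the radius TR is perpendicular to RN, so RN runs along (−sin 162°, cos 162°); with |RN| = 32.7, N = (17.115, -34.209). Then |UN| = |N − U| = 38.252.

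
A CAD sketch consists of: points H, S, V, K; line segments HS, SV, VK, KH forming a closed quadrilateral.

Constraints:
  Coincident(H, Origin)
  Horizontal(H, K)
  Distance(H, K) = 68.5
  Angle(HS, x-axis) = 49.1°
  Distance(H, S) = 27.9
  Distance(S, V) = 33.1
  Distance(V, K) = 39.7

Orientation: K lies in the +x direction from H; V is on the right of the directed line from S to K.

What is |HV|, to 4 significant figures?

31.61

Checks: |SV| = 33.10 ✓; |VK| = 39.70 ✓.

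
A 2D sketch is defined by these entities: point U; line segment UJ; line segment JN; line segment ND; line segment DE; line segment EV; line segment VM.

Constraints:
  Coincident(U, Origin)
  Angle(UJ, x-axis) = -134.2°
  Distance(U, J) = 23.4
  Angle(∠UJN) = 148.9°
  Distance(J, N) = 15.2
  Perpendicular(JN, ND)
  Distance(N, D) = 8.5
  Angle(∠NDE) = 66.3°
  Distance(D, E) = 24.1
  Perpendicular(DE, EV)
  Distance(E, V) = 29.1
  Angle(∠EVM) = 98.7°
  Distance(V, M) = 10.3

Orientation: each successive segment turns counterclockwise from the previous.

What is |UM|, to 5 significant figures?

50.989

DE ⟂ EV, so EV runs at -169.40°; with |EV| = 29.1, V = (-44.517, -15.171). ∠EVM = 98.7° gives VM at -88.100° from the x-axis; with |VM| = 10.3, M = (-44.175, -25.465). Then |UM| = |M − U| = 50.989.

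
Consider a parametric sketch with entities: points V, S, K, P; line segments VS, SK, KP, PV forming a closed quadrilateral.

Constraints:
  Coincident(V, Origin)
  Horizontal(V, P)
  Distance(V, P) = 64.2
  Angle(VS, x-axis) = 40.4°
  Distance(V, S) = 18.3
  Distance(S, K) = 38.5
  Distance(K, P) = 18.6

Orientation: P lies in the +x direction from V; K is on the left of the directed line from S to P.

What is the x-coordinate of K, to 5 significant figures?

52.356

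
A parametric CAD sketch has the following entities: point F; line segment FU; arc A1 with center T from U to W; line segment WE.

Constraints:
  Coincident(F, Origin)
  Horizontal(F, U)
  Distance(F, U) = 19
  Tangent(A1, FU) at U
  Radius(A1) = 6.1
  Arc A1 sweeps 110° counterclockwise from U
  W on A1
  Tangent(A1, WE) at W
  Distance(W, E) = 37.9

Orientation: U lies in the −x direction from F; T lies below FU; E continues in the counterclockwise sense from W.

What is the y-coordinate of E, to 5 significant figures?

-43.801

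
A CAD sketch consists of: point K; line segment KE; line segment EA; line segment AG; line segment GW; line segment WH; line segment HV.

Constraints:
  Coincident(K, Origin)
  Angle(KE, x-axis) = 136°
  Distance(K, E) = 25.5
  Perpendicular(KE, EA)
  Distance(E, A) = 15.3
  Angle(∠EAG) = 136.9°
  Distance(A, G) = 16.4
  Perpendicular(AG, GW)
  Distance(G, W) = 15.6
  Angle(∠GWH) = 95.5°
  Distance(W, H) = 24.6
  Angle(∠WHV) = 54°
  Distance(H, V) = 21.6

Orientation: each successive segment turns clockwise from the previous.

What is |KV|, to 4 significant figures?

29.92

K is at the origin; KE runs at 136.0° with length 25.5, so E = (-18.34, 17.71). The perpendicularity gives EA at right angles to KE, so EA runs at 46.00°; with |EA| = 15.3, A = (-7.715, 28.72). ∠EAG = 136.9° gives AG at 2.900° from the x-axis; with |AG| = 16.4, G = (8.664, 29.55). The perpendicularity gives GW at right angles to AG, so GW runs at -87.10°; with |GW| = 15.6, W = (9.453, 13.97). ∠GWH = 95.5° gives WH at -171.6° from the x-axis; with |WH| = 24.6, H = (-14.88, 10.38). ∠WHV = 54.0° gives HV at 62.40° from the x-axis; with |HV| = 21.6, V = (-4.876, 29.52). Then |KV| = |V − K| = 29.92.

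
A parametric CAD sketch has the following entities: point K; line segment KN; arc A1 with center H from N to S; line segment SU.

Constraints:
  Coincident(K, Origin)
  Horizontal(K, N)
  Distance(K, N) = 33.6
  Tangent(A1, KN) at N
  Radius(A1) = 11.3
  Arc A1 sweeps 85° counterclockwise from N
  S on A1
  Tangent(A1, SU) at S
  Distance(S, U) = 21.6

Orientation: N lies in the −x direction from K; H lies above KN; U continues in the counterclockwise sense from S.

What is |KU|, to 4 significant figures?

37.84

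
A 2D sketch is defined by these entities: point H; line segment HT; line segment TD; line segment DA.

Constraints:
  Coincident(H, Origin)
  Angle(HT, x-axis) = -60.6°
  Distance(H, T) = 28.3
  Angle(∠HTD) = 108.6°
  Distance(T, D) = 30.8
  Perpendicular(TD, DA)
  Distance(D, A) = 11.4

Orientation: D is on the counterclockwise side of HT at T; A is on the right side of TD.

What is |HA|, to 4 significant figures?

55.20

∠HTD = 108.6°, so TD runs at -60.6° + (180° − 108.6°) = 10.80° from the x-axis; with |TD| = 30.8, D = T + 30.8·(cos 10.80°, sin 10.80°) = (44.15, -18.88). The perpendicularity gives DA at right angles to TD; with |DA| = 11.4 on the right of TD, A = D + 11.4·(0.1874, -0.9823) = (46.28, -30.08). Then |HA| = |A − H| = 55.20.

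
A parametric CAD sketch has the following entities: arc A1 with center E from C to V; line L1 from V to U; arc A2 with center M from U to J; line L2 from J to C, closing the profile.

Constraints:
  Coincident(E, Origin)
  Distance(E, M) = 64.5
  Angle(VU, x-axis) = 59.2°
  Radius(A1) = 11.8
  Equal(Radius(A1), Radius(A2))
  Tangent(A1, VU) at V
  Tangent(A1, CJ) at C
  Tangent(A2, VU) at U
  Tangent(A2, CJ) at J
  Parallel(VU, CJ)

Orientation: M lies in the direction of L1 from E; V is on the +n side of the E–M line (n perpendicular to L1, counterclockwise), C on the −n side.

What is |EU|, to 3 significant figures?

65.6

Tangency of A1 to both parallel lines with radius 11.8 puts V and C at E ± 11.8·n: V = (-10.1, 6.04), C = (10.1, -6.04). Equal radii place U and J the same way about M: U = M + 11.8·n = (22.9, 61.4), J = M − 11.8·n = (43.2, 49.4). Then |EU| = |U − E| = 65.6.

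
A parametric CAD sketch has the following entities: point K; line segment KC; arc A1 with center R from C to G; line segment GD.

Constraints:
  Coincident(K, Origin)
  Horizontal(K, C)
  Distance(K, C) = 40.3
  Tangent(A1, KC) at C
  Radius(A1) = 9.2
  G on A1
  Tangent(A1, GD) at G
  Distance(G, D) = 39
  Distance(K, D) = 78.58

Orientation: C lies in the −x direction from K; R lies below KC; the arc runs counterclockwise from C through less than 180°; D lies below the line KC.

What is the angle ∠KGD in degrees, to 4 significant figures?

128.5°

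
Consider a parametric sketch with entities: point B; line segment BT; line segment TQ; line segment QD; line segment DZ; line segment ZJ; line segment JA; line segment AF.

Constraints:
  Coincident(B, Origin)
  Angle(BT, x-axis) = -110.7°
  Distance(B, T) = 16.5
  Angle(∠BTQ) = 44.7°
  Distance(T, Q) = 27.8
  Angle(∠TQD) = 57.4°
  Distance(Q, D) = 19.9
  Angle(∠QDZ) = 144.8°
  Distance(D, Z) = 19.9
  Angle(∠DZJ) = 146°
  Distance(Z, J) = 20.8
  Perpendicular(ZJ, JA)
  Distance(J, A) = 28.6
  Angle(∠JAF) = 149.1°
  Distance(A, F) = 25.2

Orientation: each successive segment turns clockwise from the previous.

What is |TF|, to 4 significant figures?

26.51

B is at the origin; BT runs at -110.7° with length 16.5, so T = (-5.832, -15.43). ∠BTQ = 44.7° gives TQ at 114.0° from the x-axis; with |TQ| = 27.8, Q = (-17.14, 9.962). ∠TQD = 57.4° gives QD at -8.600° from the x-axis; with |QD| = 19.9, D = (2.537, 6.986). ∠QDZ = 144.8° gives DZ at -43.80° from the x-axis; with |DZ| = 19.9, Z = (16.90, -6.788). ∠DZJ = 146.0° gives ZJ at -77.80° from the x-axis; with |ZJ| = 20.8, J = (21.30, -27.12). The perpendicularity gives JA at right angles to ZJ, so JA runs at -167.8°; with |JA| = 28.6, A = (-6.659, -33.16). ∠JAF = 149.1° gives AF at 161.3° from the x-axis; with |AF| = 25.2, F = (-30.53, -25.08). Then |TF| = |F − T| = 26.51.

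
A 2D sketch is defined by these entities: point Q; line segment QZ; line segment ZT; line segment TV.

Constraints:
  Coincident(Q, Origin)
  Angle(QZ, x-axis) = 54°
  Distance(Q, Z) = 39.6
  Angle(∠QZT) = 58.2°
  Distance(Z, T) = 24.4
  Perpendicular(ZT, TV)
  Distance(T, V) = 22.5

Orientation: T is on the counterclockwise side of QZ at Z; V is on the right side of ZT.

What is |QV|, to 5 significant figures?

56.267

Q is at the origin; QZ runs at 54.0° with length 39.6, so Z = 39.6·(cos 54.0°, sin 54.0°) = (23.276, 32.037). ∠QZT = 58.2°, so ZT runs at 54.0° + (180° − 58.2°) = 175.80° from the x-axis; with |ZT| = 24.4, T = Z + 24.4·(cos 175.80°, sin 175.80°) = (-1.0582, 33.824). ZT ⟂ TV; with |TV| = 22.5 on the right of ZT, V = T + 22.5·(0.073238, 0.99731) = (0.58968, 56.264). Then |QV| = |V − Q| = 56.267.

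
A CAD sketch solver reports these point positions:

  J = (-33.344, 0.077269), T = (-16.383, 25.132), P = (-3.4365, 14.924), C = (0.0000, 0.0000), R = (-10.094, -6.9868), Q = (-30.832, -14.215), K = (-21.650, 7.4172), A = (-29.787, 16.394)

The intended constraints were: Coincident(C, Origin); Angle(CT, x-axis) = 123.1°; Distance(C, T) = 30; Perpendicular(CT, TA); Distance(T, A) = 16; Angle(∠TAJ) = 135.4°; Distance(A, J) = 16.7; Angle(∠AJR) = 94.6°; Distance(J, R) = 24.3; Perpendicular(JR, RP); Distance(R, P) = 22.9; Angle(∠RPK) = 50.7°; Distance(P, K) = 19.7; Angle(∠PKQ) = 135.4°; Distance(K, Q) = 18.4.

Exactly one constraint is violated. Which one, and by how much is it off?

Distance(K, Q) = 18.4 — off by 5.10.

C = (0.00, 0.00) ✓; CT at 123.1° ✓; |CT| = 30.00 ✓; ∠(CT, TA) = 90.00° ✓; |TA| = 16.00 ✓; ∠TAJ = 135.4° ✓; |AJ| = 16.70 ✓; ∠AJR = 94.60° ✓; |JR| = 24.30 ✓; ∠(JR, RP) = 90.00° ✓; |RP| = 22.90 ✓; ∠RPK = 50.70° ✓; |PK| = 19.70 ✓; ∠PKQ = 135.4° ✓; |KQ| = 23.50 ✗.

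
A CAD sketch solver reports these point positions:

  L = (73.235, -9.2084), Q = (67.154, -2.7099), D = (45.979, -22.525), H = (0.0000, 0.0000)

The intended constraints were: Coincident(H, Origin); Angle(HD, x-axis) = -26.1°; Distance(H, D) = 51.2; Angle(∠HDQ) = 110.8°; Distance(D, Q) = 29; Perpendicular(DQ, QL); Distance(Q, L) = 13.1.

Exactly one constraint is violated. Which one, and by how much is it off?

Distance(Q, L) = 13.1 — off by 4.20.

H = (0.00, 0.00) ✓; HD at -26.10° ✓; |HD| = 51.20 ✓; ∠HDQ = 110.8° ✓; |DQ| = 29.00 ✓; ∠(DQ, QL) = 90.00° ✓; |QL| = 8.900 ✗.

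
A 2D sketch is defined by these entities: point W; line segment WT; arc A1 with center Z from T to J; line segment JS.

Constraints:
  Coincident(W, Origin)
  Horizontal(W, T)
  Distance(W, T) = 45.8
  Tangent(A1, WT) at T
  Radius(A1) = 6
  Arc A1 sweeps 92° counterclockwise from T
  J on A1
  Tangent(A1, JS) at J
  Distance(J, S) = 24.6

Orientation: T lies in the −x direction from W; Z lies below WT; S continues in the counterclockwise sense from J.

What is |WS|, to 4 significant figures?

59.52

W is at the origin; W and T share the same y with |WT| = 45.8 and T on the −x side, so T = (-45.80, 0.000). Since A1 is tangent to WT there, ZT ⟂ WT, so Z = T + (0, -6) = (-45.80, -6.000). On A1, T sits at bearing 90° from Z; a 92° counterclockwise sweep puts J at bearing 182°, so J = Z + 6.0·(cos 182°, sin 182°) = (-51.80, -6.209). The tangent condition forces ZJ to be normal to JS, so JS runs along (−sin 182°, cos 182°); with |JS| = 24.6, S = (-50.94, -30.79). Then |WS| = |S − W| = 59.52.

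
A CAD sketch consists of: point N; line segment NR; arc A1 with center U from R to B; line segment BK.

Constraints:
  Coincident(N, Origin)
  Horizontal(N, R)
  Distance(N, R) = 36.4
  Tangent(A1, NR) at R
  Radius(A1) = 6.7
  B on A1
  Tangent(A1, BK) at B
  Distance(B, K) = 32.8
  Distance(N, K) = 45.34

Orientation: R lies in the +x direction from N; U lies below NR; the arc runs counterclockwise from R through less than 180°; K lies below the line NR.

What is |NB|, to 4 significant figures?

30.31

N is at the origin; NR is horizontal with |NR| = 36.4 and R on the +x side, so R = (36.40, 0.000). A1 meets NR tangentially, so UR is at right angles to NR, so U = R + (0, -6.7) = (36.40, -6.700). Since UB ⟂ BK (tangency), |UK| = √(6.7² + 32.8²) = 33.48 regardless of where B sits on A1. So K lies on both circle(N, 45.34) and circle(U, 33.48); the below-NR intersection is K = (24.66, -38.05). B is the foot of the tangent from K: B = (29.78, -5.653).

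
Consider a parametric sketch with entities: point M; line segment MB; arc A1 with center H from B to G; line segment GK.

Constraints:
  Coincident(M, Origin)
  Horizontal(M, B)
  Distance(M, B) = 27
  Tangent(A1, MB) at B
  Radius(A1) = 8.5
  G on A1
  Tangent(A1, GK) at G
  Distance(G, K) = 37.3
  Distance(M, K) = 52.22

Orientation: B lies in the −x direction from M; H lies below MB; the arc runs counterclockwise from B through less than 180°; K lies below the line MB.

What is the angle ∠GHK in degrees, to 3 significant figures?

77.2°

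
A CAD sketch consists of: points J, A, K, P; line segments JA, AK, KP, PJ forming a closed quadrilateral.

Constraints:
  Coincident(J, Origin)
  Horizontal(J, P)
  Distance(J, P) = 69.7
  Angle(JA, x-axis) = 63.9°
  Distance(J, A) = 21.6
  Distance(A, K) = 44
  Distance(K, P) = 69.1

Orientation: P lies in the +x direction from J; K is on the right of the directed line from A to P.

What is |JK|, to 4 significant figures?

24.89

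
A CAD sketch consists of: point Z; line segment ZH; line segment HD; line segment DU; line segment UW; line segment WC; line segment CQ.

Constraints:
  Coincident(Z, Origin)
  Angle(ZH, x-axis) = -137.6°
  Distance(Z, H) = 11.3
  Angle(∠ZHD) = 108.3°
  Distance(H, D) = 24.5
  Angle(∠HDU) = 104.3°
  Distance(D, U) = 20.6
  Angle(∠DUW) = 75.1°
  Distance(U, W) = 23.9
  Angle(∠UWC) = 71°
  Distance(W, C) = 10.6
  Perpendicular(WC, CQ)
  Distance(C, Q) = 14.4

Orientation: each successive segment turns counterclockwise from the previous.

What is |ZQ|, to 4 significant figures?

26.64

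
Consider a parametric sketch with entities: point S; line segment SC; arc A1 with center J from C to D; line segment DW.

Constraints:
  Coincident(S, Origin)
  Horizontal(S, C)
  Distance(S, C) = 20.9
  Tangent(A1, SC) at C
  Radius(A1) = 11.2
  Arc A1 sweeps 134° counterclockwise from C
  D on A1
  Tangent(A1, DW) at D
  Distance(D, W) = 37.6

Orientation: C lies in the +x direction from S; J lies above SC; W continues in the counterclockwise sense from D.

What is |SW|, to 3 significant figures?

46.1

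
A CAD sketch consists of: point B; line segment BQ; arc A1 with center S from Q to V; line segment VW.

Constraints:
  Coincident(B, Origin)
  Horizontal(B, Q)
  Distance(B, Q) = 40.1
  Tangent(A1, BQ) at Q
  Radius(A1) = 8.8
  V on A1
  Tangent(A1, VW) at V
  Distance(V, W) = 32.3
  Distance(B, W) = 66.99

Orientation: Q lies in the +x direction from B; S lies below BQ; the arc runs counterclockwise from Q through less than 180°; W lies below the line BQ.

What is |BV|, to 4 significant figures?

36.44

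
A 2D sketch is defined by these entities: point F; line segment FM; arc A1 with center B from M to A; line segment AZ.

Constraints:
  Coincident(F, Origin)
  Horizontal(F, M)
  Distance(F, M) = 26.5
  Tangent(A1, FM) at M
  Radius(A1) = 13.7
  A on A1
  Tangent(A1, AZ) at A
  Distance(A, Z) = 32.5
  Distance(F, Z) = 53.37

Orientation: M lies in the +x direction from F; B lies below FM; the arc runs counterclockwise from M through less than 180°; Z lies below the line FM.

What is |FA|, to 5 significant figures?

21.840

Checks: ∠(BM, MF) = 90.00° ✓; |BM| = 13.70 ✓; |BA| = 13.70 ✓; ∠(BA, AZ) = 90.00° ✓; |AZ| = 32.50 ✓; |FZ| = 53.37 ✓.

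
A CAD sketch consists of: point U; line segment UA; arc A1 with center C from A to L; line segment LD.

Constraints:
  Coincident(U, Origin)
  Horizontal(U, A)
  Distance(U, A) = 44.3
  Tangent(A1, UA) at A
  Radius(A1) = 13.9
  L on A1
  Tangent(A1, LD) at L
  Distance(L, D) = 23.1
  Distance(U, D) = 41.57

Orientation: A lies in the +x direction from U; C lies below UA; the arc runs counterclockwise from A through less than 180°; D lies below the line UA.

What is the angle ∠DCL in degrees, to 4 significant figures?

58.96°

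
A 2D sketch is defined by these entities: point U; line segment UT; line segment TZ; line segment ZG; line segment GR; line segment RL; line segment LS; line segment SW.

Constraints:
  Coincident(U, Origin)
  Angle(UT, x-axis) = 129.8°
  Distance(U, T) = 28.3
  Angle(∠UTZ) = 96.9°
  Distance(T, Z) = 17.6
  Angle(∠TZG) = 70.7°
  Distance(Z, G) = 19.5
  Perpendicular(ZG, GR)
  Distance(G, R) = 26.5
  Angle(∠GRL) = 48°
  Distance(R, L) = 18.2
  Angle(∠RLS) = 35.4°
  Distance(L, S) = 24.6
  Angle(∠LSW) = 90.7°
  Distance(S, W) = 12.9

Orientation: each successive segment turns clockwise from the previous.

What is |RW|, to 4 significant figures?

10.20

∠RLS = 35.4° gives LS at -69.20° from the x-axis; with |LS| = 24.6, S = (-7.275, -0.3409). ∠LSW = 90.7° gives SW at -158.5° from the x-axis; with |SW| = 12.9, W = (-19.28, -5.069). Then |RW| = |W − R| = 10.20.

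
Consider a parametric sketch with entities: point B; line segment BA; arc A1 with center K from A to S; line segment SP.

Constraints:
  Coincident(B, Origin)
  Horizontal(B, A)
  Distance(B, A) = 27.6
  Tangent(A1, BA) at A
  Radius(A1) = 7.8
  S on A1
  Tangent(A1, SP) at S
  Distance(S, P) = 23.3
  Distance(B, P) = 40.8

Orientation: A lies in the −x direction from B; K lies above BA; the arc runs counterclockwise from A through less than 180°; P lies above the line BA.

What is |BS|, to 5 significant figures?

22.120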